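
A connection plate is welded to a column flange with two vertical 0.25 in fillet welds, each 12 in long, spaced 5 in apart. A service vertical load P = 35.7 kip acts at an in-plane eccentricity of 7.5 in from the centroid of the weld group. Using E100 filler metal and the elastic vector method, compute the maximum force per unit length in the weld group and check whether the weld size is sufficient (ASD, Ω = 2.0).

f_max ≈ 4.75 kip/in; adequate

E100XX → F_EXX = 100 ksi.
Total weld length L_w = 24 in. Treat welds as unit-width lines.
Polar moment about centroid: J = 2[d³/12 + d(b/2)²] = 2[12³/12 + 12×2.5²] = 438 in³.
Direct shear f_v = P/L_w = 35.7 / 24 = 1.488 kip/in (vertical).
Torsion M = P·e = 35.7 × 7.5 = 267.75 kip·in.
Critical point at (x, y) = (2.5, 6) from centroid. f_tx = M·y/J = 3.668 kip/in; f_ty = M·x/J = 1.528 kip/in.
Resultant f_max = √[f_tx² + (f_v + f_ty)²] = √[3.668² + (1.488 + 1.528)²] = 4.748 kip/in.
Capacity per unit length: r_n/Ω = (1/2.0) × 0.6 × 100 × (0.707 × 0.25) = 5.302 kip/in.
4.748 ≤ 5.302 → adequate.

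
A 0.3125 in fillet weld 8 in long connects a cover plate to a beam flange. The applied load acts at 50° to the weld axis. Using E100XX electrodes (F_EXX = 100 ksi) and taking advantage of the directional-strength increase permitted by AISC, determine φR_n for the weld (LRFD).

t_e = 0.707 × 0.3125 = 0.2209 in; A_we = 0.2209 × 8 = 1.767 in².
Directional factor: 1.0 + 0.5 sin^1.5(50°) = 1.335.
F_nw = 0.6 × 100 × 1.335 = 80.11 ksi.
φR_n = 0.75 × 80.11 × 1.767 = 106.2 kip.

φR_n ≈ 106 kip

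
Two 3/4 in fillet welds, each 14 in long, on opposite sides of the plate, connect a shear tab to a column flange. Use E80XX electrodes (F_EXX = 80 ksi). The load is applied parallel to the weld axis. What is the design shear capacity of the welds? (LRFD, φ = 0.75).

Effective throat t_e = 0.707 × 0.75 = 0.5302 in.
Total length L = 28 in; A_we = 0.5302 × 28 = 14.85 in².
F_nw = 0.6 F_EXX = 0.6 × 80 = 48 ksi.
φR_n = 0.75 × 48 × 14.85 = 534.5 kip.

φR_n ≈ 534 kip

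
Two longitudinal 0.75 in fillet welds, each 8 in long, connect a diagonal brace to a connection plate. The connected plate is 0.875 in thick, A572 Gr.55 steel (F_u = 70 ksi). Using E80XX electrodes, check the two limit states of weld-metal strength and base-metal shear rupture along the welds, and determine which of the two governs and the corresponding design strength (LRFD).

φR_n ≈ 305 kips (weld metal governs)

E80XX → F_EXX = 80 ksi.
t_e = 0.707 × 0.75 = 0.5302 in; L = 16 in.
Weld metal: φR_n = 0.75 × 0.6 × 80 × 0.5302 × 16 = 305.4 kips.
Base metal (shear rupture): φR_n = 0.75 × 0.6 × 70 × 0.875 × 16 = 441 kips.
Governing: weld metal.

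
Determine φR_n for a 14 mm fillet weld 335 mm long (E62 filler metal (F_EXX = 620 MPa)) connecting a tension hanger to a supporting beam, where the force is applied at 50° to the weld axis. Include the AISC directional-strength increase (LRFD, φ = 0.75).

t_e = 0.707 × 14 = 9.898 mm; A_we = 9.898 × 335 = 3316 mm².
Directional factor: 1.0 + 0.5 sin^1.5(50°) = 1.335.
F_nw = 0.6 × 620 × 1.335 = 496.7 MPa.
φR_n = 0.75 × 496.7 × 3316 × 10⁻³ = 1235 kN.

φR_n ≈ 1240 kN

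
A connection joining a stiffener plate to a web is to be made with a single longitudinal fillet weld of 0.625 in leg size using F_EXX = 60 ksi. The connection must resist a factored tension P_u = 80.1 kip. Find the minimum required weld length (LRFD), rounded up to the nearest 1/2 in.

Throat t_e = 0.707 × 0.625 = 0.4419 in.
φr_n = 0.75 × 0.6 × 60 × 0.4419 = 11.93 kip/in.
L_req = P_u / φr_n = 80.1 / 11.93 = 6.714 in total.
Round up → use L = 7 in.

L = 7 in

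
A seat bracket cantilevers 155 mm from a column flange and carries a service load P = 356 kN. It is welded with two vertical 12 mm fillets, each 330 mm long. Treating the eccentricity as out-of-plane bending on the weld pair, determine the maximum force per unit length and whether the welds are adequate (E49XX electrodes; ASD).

E49XX → F_EXX = 490 MPa.
L_w = 2 × 330 = 660 mm; section modulus (unit throat) S = 2 × L²/6 = 36300 mm².
Direct shear f_v = P/L_w = 356×10³/660 = 539.4 N/mm.
Moment M = P × e = 356×10³ × 155 = 55180000 N·mm; bending f_b = M/S = 1520 N/mm.
f_max = √(f_v² + f_b²) = √(539.4² + 1520²) = 1613 N/mm.
r_n/Ω = (1/2.0) × 0.6 × 490 × (0.707 × 12) = 1247 N/mm → NOT adequate.

f_max ≈ 1610 N/mm; NOT adequate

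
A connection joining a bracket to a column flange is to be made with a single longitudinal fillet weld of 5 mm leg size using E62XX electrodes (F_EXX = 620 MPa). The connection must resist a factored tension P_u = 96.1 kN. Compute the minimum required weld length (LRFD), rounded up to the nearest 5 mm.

Throat t_e = 0.707 × 5 = 3.535 mm.
φr_n = 0.75 × 0.6 × 620 × 3.535 × 10⁻³ = 0.9863 kN/mm.
L_req = P_u / φr_n = 96.1 / 0.9863 = 97.44 mm total.
Round up → use L = 100 mm.

L = 100 mm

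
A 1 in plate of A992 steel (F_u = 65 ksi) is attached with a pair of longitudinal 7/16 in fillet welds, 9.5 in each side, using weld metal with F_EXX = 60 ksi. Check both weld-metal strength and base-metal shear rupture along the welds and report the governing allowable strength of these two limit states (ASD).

t_e = 0.707 × 0.4375 = 0.3093 in; L = 19 in.
Weld metal: R_n/Ω = (1/2.0) × 0.6 × 60 × 0.3093 × 19 = 105.8 kips.
Base metal (shear rupture): R_n/Ω = (1/2.0) × 0.6 × 65 × 1 × 19 = 370.5 kips.
Governing: weld metal.

R_n/Ω ≈ 106 kips (weld metal governs)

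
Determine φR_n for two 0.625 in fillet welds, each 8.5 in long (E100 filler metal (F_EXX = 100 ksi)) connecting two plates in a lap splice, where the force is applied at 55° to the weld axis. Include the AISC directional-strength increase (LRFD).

φR_n ≈ 463 kips

t_e = 0.707 × 0.625 = 0.4419 in; A_we = 0.4419 × 17 = 7.512 in².
Directional factor: 1.0 + 0.5 sin^1.5(55°) = 1.371.
F_nw = 0.6 × 100 × 1.371 = 82.24 ksi.
φR_n = 0.75 × 82.24 × 7.512 = 463.3 kips.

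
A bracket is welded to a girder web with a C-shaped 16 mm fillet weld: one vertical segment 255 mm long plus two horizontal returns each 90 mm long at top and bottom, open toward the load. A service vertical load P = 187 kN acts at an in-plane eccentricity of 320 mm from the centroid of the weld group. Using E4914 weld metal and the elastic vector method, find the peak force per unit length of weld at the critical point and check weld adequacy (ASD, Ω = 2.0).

f_max ≈ 2130 N/mm; NOT adequate

E49XX → F_EXX = 490 MPa.
Total weld length L_w = 435 mm. Treat welds as unit-width lines.
Centroid: x̄ = 2×90×45 / 435 = 18.62 mm from the vertical weld.
Polar moment about centroid: J = I_x + I_y = [255³/12 + 2×90×127.5²] + [255×18.62² + 2(90³/12 + 90×26.38²)] = 4643000 mm³.
Direct shear f_v = P/L_w = 187×10³ / 435 = 429.9 N/mm (vertical).
Torsion M = P·e = 187×10³ × 320 = 59840000 N·mm.
Critical point at (x, y) = (71.38, 127.5) from centroid. f_tx = M·y/J = 1643 N/mm; f_ty = M·x/J = 919.9 N/mm.
Resultant f_max = √[f_tx² + (f_v + f_ty)²] = √[1643² + (429.9 + 919.9)²] = 2127 N/mm.
Capacity per unit length: r_n/Ω = (1/2.0) × 0.6 × 490 × (0.707 × 16) = 1663 N/mm.
2127 > 1663 → NOT adequate.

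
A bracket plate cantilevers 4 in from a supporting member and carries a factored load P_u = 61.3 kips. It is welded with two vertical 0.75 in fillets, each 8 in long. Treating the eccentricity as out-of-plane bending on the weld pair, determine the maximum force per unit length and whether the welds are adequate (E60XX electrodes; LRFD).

f_max ≈ 12.1 kip/in; adequate

E60XX → F_EXX = 60 ksi.
L_w = 2 × 8 = 16 in; section modulus (unit throat) S = 2 × L²/6 = 21.33 in².
Direct shear f_v = P/L_w = 61.3/16 = 3.831 kip/in.
Moment M = P × e = 61.3 × 4 = 245.2 kip·in; bending f_b = M/S = 11.49 kip/in.
f_max = √(f_v² + f_b²) = √(3.831² + 11.49²) = 12.12 kip/in.
φr_n = 0.75 × 0.6 × 60 × (0.707 × 0.75) = 14.32 kip/in → adequate.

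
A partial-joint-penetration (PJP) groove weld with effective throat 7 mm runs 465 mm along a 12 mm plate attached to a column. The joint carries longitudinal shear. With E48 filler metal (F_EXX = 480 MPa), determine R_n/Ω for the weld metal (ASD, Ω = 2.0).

R_n/Ω ≈ 469 kN

Effective throat (given) t_e = 7 mm.
A_we = 7 × 465 = 3255 mm².
F_nw = 0.6 F_EXX = 288 MPa.
R_n/Ω = (288 × 3255) / 2.0 × 10⁻³ = 468.7 kN.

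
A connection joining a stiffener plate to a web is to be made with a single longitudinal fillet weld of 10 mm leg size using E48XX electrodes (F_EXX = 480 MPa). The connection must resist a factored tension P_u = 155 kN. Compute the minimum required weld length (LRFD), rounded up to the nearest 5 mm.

Throat t_e = 0.707 × 10 = 7.07 mm.
φr_n = 0.75 × 0.6 × 480 × 7.07 × 10⁻³ = 1.527 kN/mm.
L_req = P_u / φr_n = 155 / 1.527 = 101.5 mm total.
Round up → use L = 105 mm.

L = 105 mm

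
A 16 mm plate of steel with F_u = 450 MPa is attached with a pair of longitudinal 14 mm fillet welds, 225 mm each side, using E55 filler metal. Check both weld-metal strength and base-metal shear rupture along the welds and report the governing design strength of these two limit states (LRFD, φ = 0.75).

φR_n ≈ 1100 kN (weld metal governs)

E55XX → F_EXX = 550 MPa.
t_e = 0.707 × 14 = 9.898 mm; L = 450 mm.
Weld metal: φR_n = 0.75 × 0.6 × 550 × 9.898 × 450 × 10⁻³ = 1102 kN.
Base metal (shear rupture): φR_n = 0.75 × 0.6 × 450 × 16 × 450 × 10⁻³ = 1458 kN.
Governing: weld metal.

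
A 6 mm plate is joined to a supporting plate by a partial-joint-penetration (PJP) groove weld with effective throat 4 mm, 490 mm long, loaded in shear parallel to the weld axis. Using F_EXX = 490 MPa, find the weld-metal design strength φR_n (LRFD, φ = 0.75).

Effective throat (given) t_e = 4 mm.
A_we = 4 × 490 = 1960 mm².
F_nw = 0.6 F_EXX = 294 MPa.
φR_n = 0.75 × 294 × 1960 × 10⁻³ = 432.2 kN.

φR_n ≈ 432 kN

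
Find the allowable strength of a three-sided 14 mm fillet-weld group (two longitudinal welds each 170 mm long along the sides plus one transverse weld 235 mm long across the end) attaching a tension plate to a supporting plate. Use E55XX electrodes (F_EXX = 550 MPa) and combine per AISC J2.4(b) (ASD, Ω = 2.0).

t_e = 0.707 × 14 = 9.898 mm.
R_nwl = 0.6 × 550 × 9.898 × 340 × 10⁻³ = 1111 kN (longitudinal, 2 welds).
R_nwt = 0.6 × 550 × 9.898 × 235 × 10⁻³ = 767.6 kN (transverse, base value).
(i) R_nwl + R_nwt = 1878 kN; (ii) 0.85 R_nwl + 1.5 R_nwt = 2095 kN.
R_n = max = 2095 kN [governs: (ii)]; R_n/Ω = 1048 kN.

R_n/Ω ≈ 1050 kN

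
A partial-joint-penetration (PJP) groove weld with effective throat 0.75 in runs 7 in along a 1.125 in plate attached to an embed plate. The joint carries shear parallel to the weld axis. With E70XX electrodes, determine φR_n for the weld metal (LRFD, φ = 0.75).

φR_n ≈ 165 kip

E70XX → F_EXX = 70 ksi.
Effective throat (given) t_e = 0.75 in.
A_we = 0.75 × 7 = 5.25 in².
F_nw = 0.6 F_EXX = 42 ksi.
φR_n = 0.75 × 42 × 5.25 = 165.4 kip.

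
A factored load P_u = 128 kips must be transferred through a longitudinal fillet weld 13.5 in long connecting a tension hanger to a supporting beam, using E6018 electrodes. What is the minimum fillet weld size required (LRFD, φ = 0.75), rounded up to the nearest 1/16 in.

w = 1/2 in

E60XX → F_EXX = 60 ksi.
Total weld length L = 13.5 in.
Required throat t_e = P_u / (φ × 0.6 F_EXX × L) = 128 / (0.75 × 0.6 × 60 × 13.5) = 0.3512 in.
Required leg w = t_e / 0.707 = 0.4967 in → use 1/2 in.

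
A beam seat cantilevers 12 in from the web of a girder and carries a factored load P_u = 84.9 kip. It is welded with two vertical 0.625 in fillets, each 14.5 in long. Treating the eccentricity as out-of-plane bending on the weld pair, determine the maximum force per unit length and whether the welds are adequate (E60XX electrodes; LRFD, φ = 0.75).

f_max ≈ 14.8 kip/in; NOT adequate

E60XX → F_EXX = 60 ksi.
L_w = 2 × 14.5 = 29 in; section modulus (unit throat) S = 2 × L²/6 = 70.08 in².
Direct shear f_v = P/L_w = 84.9/29 = 2.928 kip/in.
Moment M = P × e = 84.9 × 12 = 1018.8 kip·in; bending f_b = M/S = 14.54 kip/in.
f_max = √(f_v² + f_b²) = √(2.928² + 14.54²) = 14.83 kip/in.
φr_n = 0.75 × 0.6 × 60 × (0.707 × 0.625) = 11.93 kip/in → NOT adequate.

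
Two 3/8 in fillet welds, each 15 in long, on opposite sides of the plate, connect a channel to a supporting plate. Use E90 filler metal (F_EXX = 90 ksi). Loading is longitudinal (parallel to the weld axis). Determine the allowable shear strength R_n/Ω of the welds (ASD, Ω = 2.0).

R_n/Ω ≈ 215 kip

Effective throat t_e = 0.707 × 0.375 = 0.2651 in.
Total length L = 30 in; A_we = 0.2651 × 30 = 7.954 in².
F_nw = 0.6 F_EXX = 0.6 × 90 = 54 ksi.
R_n = 54 × 7.954 = 429.5 kip; R_n/Ω = 429.5/2.0 = 214.8 kip.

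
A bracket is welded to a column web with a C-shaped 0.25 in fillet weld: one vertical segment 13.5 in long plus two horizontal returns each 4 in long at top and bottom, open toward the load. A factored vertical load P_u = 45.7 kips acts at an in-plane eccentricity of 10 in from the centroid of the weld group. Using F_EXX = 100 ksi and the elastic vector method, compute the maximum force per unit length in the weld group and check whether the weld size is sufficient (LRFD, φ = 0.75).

Total weld length L_w = 21.5 in. Treat welds as unit-width lines.
Centroid: x̄ = 2×4×2 / 21.5 = 0.7442 in from the vertical weld.
Polar moment about centroid: J = I_x + I_y = [13.5³/12 + 2×4×6.75²] + [13.5×0.7442² + 2(4³/12 + 4×1.256²)] = 600.3 in³.
Direct shear f_v = P/L_w = 45.7 / 21.5 = 2.126 kip/in (vertical).
Torsion M = P·e = 45.7 × 10 = 457 kip·in.
Critical point at (x, y) = (3.256, 6.75) from centroid. f_tx = M·y/J = 5.139 kip/in; f_ty = M·x/J = 2.479 kip/in.
Resultant f_max = √[f_tx² + (f_v + f_ty)²] = √[5.139² + (2.126 + 2.479)²] = 6.9 kip/in.
Capacity per unit length: φr_n = 0.75 × 0.6 × 100 × (0.707 × 0.25) = 7.954 kip/in.
6.9 ≤ 7.954 → adequate.

f_max ≈ 6.9 kip/in; adequate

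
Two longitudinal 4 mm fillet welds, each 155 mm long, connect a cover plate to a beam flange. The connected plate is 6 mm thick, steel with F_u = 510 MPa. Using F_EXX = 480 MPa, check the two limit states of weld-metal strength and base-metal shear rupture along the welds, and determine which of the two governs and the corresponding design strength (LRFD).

φR_n ≈ 189 kN (weld metal governs)

t_e = 0.707 × 4 = 2.828 mm; L = 310 mm.
Weld metal: φR_n = 0.75 × 0.6 × 480 × 2.828 × 310 × 10⁻³ = 189.4 kN.
Base metal (shear rupture): φR_n = 0.75 × 0.6 × 510 × 6 × 310 × 10⁻³ = 426.9 kN.
Governing: weld metal.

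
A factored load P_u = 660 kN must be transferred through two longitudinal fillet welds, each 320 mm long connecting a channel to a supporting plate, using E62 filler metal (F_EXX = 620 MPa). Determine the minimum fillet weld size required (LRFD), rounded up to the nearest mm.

Total weld length L = 640 mm.
Required throat t_e = P_u / (φ × 0.6 F_EXX × L) = 660 / (0.75 × 0.6 × 620 × 640 × 10⁻³) = 3.696 mm.
Required leg w = t_e / 0.707 = 5.228 mm → use 6 mm.

w = 6 mm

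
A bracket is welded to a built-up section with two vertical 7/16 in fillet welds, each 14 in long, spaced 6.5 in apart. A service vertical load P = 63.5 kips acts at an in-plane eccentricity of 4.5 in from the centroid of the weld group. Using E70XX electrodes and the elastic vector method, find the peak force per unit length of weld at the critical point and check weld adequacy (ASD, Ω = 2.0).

f_max ≈ 4.39 kip/in; adequate

E70XX → F_EXX = 70 ksi.
Total weld length L_w = 28 in. Treat welds as unit-width lines.
Polar moment about centroid: J = 2[d³/12 + d(b/2)²] = 2[14³/12 + 14×3.25²] = 753.1 in³.
Direct shear f_v = P/L_w = 63.5 / 28 = 2.268 kip/in (vertical).
Torsion M = P·e = 63.5 × 4.5 = 285.75 kip·in.
Critical point at (x, y) = (3.25, 7) from centroid. f_tx = M·y/J = 2.656 kip/in; f_ty = M·x/J = 1.233 kip/in.
Resultant f_max = √[f_tx² + (f_v + f_ty)²] = √[2.656² + (2.268 + 1.233)²] = 4.395 kip/in.
Capacity per unit length: r_n/Ω = (1/2.0) × 0.6 × 70 × (0.707 × 0.4375) = 6.496 kip/in.
4.395 ≤ 6.496 → adequate.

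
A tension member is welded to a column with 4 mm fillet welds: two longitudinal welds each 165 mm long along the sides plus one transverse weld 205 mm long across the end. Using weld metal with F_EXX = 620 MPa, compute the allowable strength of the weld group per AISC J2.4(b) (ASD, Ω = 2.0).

R_n/Ω ≈ 309 kN

t_e = 0.707 × 4 = 2.828 mm.
R_nwl = 0.6 × 620 × 2.828 × 330 × 10⁻³ = 347.2 kN (longitudinal, 2 welds).
R_nwt = 0.6 × 620 × 2.828 × 205 × 10⁻³ = 215.7 kN (transverse, base value).
(i) R_nwl + R_nwt = 562.8 kN; (ii) 0.85 R_nwl + 1.5 R_nwt = 618.6 kN.
R_n = max = 618.6 kN [governs: (ii)]; R_n/Ω = 309.3 kN.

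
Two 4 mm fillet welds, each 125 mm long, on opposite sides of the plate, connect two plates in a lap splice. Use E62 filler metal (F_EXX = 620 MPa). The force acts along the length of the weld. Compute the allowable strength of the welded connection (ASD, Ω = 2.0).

Effective throat t_e = 0.707 × 4 = 2.828 mm.
Total length L = 250 mm; A_we = 2.828 × 250 = 707 mm².
F_nw = 0.6 F_EXX = 0.6 × 620 = 372 MPa.
R_n = 372 × 707 × 10⁻³ = 263 kN; R_n/Ω = 263/2.0 = 131.5 kN.

R_n/Ω ≈ 132 kN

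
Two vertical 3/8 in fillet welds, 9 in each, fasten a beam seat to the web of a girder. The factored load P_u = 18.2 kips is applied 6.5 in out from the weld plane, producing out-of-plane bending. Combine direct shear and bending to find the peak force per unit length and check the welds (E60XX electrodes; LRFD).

E60XX → F_EXX = 60 ksi.
L_w = 2 × 9 = 18 in; section modulus (unit throat) S = 2 × L²/6 = 27 in².
Direct shear f_v = P/L_w = 18.2/18 = 1.011 kip/in.
Moment M = P × e = 18.2 × 6.5 = 118.3 kip·in; bending f_b = M/S = 4.381 kip/in.
f_max = √(f_v² + f_b²) = √(1.011² + 4.381²) = 4.497 kip/in.
φr_n = 0.75 × 0.6 × 60 × (0.707 × 0.375) = 7.158 kip/in → adequate.

f_max ≈ 4.5 kip/in; adequate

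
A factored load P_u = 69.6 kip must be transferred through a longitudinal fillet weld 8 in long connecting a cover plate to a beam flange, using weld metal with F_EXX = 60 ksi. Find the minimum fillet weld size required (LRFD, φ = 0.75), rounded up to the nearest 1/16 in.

Total weld length L = 8 in.
Required throat t_e = P_u / (φ × 0.6 F_EXX × L) = 69.6 / (0.75 × 0.6 × 60 × 8) = 0.3222 in.
Required leg w = t_e / 0.707 = 0.4558 in → use 1/2 in.

w = 1/2 in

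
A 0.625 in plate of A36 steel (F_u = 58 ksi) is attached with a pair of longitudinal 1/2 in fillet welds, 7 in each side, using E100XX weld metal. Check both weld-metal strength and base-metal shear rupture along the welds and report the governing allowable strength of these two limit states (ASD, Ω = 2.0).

E100XX → F_EXX = 100 ksi.
t_e = 0.707 × 0.5 = 0.3535 in; L = 14 in.
Weld metal: R_n/Ω = (1/2.0) × 0.6 × 100 × 0.3535 × 14 = 148.5 kips.
Base metal (shear rupture): R_n/Ω = (1/2.0) × 0.6 × 58 × 0.625 × 14 = 152.2 kips.
Governing: weld metal.

R_n/Ω ≈ 148 kips (weld metal governs)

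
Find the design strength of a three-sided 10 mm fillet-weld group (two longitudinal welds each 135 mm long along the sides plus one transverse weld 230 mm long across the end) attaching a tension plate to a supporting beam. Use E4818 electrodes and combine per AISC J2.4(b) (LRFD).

φR_n ≈ 877 kN

E48XX → F_EXX = 480 MPa.
t_e = 0.707 × 10 = 7.07 mm.
R_nwl = 0.6 × 480 × 7.07 × 270 × 10⁻³ = 549.8 kN (longitudinal, 2 welds).
R_nwt = 0.6 × 480 × 7.07 × 230 × 10⁻³ = 468.3 kN (transverse, base value).
(i) R_nwl + R_nwt = 1018 kN; (ii) 0.85 R_nwl + 1.5 R_nwt = 1170 kN.
R_n = max = 1170 kN [governs: (ii)]; φR_n = 877.3 kN.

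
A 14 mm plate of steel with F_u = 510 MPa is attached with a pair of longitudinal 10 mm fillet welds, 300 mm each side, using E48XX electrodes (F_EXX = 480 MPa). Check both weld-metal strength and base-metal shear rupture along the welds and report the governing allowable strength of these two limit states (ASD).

R_n/Ω ≈ 611 kN (weld metal governs)

t_e = 0.707 × 10 = 7.07 mm; L = 600 mm.
Weld metal: R_n/Ω = (1/2.0) × 0.6 × 480 × 7.07 × 600 × 10⁻³ = 610.8 kN.
Base metal (shear rupture): R_n/Ω = (1/2.0) × 0.6 × 510 × 14 × 600 × 10⁻³ = 1285 kN.
Governing: weld metal.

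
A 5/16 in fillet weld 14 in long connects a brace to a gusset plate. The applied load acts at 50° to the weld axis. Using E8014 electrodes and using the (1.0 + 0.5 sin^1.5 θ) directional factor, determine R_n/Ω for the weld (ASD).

R_n/Ω ≈ 99.1 kips

E80XX → F_EXX = 80 ksi.
t_e = 0.707 × 0.3125 = 0.2209 in; A_we = 0.2209 × 14 = 3.093 in².
Directional factor: 1.0 + 0.5 sin^1.5(50°) = 1.335.
F_nw = 0.6 × 80 × 1.335 = 64.09 ksi.
R_n/Ω = (64.09 × 3.093) / 2.0 = 99.12 kips.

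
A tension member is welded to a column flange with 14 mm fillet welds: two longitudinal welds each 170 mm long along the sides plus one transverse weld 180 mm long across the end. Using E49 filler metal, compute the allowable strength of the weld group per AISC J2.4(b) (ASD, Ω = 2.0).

E49XX → F_EXX = 490 MPa.
t_e = 0.707 × 14 = 9.898 mm.
R_nwl = 0.6 × 490 × 9.898 × 340 × 10⁻³ = 989.4 kN (longitudinal, 2 welds).
R_nwt = 0.6 × 490 × 9.898 × 180 × 10⁻³ = 523.8 kN (transverse, base value).
(i) R_nwl + R_nwt = 1513 kN; (ii) 0.85 R_nwl + 1.5 R_nwt = 1627 kN.
R_n = max = 1627 kN [governs: (ii)]; R_n/Ω = 813.3 kN.

R_n/Ω ≈ 813 kN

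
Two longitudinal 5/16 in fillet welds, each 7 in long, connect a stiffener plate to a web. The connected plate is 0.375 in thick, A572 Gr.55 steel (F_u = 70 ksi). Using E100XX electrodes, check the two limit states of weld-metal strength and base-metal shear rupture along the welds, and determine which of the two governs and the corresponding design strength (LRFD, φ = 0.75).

φR_n ≈ 139 kip (weld metal governs)

E100XX → F_EXX = 100 ksi.
t_e = 0.707 × 0.3125 = 0.2209 in; L = 14 in.
Weld metal: φR_n = 0.75 × 0.6 × 100 × 0.2209 × 14 = 139.2 kip.
Base metal (shear rupture): φR_n = 0.75 × 0.6 × 70 × 0.375 × 14 = 165.4 kip.
Governing: weld metal.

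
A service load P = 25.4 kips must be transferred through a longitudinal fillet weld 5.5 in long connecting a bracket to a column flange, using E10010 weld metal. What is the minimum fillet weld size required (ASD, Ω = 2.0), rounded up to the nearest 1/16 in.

E100XX → F_EXX = 100 ksi.
Total weld length L = 5.5 in.
Required throat t_e = P × Ω / (0.6 F_EXX × L) = 25.4 × 2.0 / (0.6 × 100 × 5.5) = 0.1539 in.
Required leg w = t_e / 0.707 = 0.2177 in → use 1/4 in.

w = 1/4 in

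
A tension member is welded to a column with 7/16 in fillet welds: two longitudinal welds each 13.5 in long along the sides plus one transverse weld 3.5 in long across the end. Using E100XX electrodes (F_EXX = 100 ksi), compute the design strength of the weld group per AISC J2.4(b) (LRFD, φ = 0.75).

t_e = 0.707 × 0.4375 = 0.3093 in.
R_nwl = 0.6 × 100 × 0.3093 × 27 = 501.1 kips (longitudinal, 2 welds).
R_nwt = 0.6 × 100 × 0.3093 × 3.5 = 64.96 kips (transverse, base value).
(i) R_nwl + R_nwt = 566 kips; (ii) 0.85 R_nwl + 1.5 R_nwt = 523.4 kips.
R_n = max = 566 kips [governs: (i)]; φR_n = 424.5 kips.

φR_n ≈ 425 kips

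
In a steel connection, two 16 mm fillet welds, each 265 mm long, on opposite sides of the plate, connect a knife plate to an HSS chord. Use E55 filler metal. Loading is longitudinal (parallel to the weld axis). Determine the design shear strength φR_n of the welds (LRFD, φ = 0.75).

E55XX → F_EXX = 550 MPa.
Effective throat t_e = 0.707 × 16 = 11.31 mm.
Total length L = 530 mm; A_we = 11.31 × 530 = 5995 mm².
F_nw = 0.6 F_EXX = 0.6 × 550 = 330 MPa.
φR_n = 0.75 × 330 × 5995 × 10⁻³ = 1484 kN.

φR_n ≈ 1480 kN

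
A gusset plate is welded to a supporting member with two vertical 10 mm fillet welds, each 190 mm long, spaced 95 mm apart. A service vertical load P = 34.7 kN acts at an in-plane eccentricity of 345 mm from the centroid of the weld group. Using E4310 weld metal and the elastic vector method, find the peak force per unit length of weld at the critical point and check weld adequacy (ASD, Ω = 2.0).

f_max ≈ 681 N/mm; adequate

E43XX → F_EXX = 430 MPa.
Total weld length L_w = 380 mm. Treat welds as unit-width lines.
Polar moment about centroid: J = 2[d³/12 + d(b/2)²] = 2[190³/12 + 190×47.5²] = 2001000 mm³.
Direct shear f_v = P/L_w = 34.7×10³ / 380 = 91.32 N/mm (vertical).
Torsion M = P·e = 34.7×10³ × 345 = 11972000 N·mm.
Critical point at (x, y) = (47.5, 95) from centroid. f_tx = M·y/J = 568.5 N/mm; f_ty = M·x/J = 284.2 N/mm.
Resultant f_max = √[f_tx² + (f_v + f_ty)²] = √[568.5² + (91.32 + 284.2)²] = 681.3 N/mm.
Capacity per unit length: r_n/Ω = (1/2.0) × 0.6 × 430 × (0.707 × 10) = 912 N/mm.
681.3 ≤ 912 → adequate.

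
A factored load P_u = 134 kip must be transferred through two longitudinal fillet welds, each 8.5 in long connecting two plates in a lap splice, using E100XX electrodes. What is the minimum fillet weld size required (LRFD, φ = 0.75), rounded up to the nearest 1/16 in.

E100XX → F_EXX = 100 ksi.
Total weld length L = 17 in.
Required throat t_e = P_u / (φ × 0.6 F_EXX × L) = 134 / (0.75 × 0.6 × 100 × 17) = 0.1752 in.
Required leg w = t_e / 0.707 = 0.2478 in → use 1/4 in.

w = 1/4 in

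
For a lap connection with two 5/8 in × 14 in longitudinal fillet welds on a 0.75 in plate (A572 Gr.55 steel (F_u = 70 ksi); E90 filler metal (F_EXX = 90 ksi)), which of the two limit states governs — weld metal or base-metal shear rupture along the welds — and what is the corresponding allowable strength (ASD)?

R_n/Ω ≈ 334 kip (weld metal governs)

t_e = 0.707 × 0.625 = 0.4419 in; L = 28 in.
Weld metal: R_n/Ω = (1/2.0) × 0.6 × 90 × 0.4419 × 28 = 334.1 kip.
Base metal (shear rupture): R_n/Ω = (1/2.0) × 0.6 × 70 × 0.75 × 28 = 441 kip.
Governing: weld metal.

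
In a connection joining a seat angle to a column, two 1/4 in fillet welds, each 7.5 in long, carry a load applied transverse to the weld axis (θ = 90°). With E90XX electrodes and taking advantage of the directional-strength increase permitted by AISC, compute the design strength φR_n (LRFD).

E90XX → F_EXX = 90 ksi.
t_e = 0.707 × 0.25 = 0.1767 in; A_we = 0.1767 × 15 = 2.651 in².
Directional factor: 1.0 + 0.5 sin^1.5(90°) = 1.5.
F_nw = 0.6 × 90 × 1.5 = 81 ksi.
φR_n = 0.75 × 81 × 2.651 = 161.1 kips.

φR_n ≈ 161 kips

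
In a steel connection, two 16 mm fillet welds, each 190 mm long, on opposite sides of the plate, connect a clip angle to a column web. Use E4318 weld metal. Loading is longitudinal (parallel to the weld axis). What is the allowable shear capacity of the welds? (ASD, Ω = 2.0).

E43XX → F_EXX = 430 MPa.
Effective throat t_e = 0.707 × 16 = 11.31 mm.
Total length L = 380 mm; A_we = 11.31 × 380 = 4299 mm².
F_nw = 0.6 F_EXX = 0.6 × 430 = 258 MPa.
R_n = 258 × 4299 × 10⁻³ = 1109 kN; R_n/Ω = 1109/2.0 = 554.5 kN.

R_n/Ω ≈ 555 kN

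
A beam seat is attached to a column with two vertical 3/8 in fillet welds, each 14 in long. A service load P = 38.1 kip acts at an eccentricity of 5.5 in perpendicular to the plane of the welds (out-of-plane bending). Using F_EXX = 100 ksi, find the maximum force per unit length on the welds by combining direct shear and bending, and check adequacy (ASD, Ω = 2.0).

f_max ≈ 3.48 kip/in; adequate

L_w = 2 × 14 = 28 in; section modulus (unit throat) S = 2 × L²/6 = 65.33 in².
Direct shear f_v = P/L_w = 38.1/28 = 1.361 kip/in.
Moment M = P × e = 38.1 × 5.5 = 209.55 kip·in; bending f_b = M/S = 3.207 kip/in.
f_max = √(f_v² + f_b²) = √(1.361² + 3.207²) = 3.484 kip/in.
r_n/Ω = (1/2.0) × 0.6 × 100 × (0.707 × 0.375) = 7.954 kip/in → adequate.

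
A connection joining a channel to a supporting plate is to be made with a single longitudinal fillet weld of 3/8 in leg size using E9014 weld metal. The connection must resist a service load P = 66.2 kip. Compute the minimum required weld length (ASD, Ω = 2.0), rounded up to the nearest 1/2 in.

L = 9.5 in

E90XX → F_EXX = 90 ksi.
Throat t_e = 0.707 × 0.375 = 0.2651 in.
r_n/Ω = (0.6 × 90 × 0.2651) / 2.0 = 7.158 kip/in.
L_req = P / (r_n/Ω) = 66.2 / 7.158 = 9.248 in total.
Round up → use L = 9.5 in.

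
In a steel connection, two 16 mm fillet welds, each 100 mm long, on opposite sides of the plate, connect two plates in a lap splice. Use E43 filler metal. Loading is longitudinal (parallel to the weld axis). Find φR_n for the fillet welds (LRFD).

E43XX → F_EXX = 430 MPa.
Effective throat t_e = 0.707 × 16 = 11.31 mm.
Total length L = 200 mm; A_we = 11.31 × 200 = 2262 mm².
F_nw = 0.6 F_EXX = 0.6 × 430 = 258 MPa.
φR_n = 0.75 × 258 × 2262 × 10⁻³ = 437.8 kN.

φR_n ≈ 438 kN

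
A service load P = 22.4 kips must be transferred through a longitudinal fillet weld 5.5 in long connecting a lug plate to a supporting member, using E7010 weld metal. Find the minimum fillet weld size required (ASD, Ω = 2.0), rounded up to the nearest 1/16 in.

w = 5/16 in

E70XX → F_EXX = 70 ksi.
Total weld length L = 5.5 in.
Required throat t_e = P × Ω / (0.6 F_EXX × L) = 22.4 × 2.0 / (0.6 × 70 × 5.5) = 0.1939 in.
Required leg w = t_e / 0.707 = 0.2743 in → use 5/16 in.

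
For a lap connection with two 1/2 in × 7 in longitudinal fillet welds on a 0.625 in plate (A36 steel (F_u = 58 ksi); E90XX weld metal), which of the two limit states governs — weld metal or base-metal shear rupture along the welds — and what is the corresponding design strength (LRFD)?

E90XX → F_EXX = 90 ksi.
t_e = 0.707 × 0.5 = 0.3535 in; L = 14 in.
Weld metal: φR_n = 0.75 × 0.6 × 90 × 0.3535 × 14 = 200.4 kip.
Base metal (shear rupture): φR_n = 0.75 × 0.6 × 58 × 0.625 × 14 = 228.4 kip.
Governing: weld metal.

φR_n ≈ 200 kip (weld metal governs)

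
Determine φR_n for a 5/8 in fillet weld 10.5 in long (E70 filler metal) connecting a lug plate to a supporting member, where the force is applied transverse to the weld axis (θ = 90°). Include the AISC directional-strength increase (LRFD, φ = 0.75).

φR_n ≈ 219 kips

E70XX → F_EXX = 70 ksi.
t_e = 0.707 × 0.625 = 0.4419 in; A_we = 0.4419 × 10.5 = 4.64 in².
Directional factor: 1.0 + 0.5 sin^1.5(90°) = 1.5.
F_nw = 0.6 × 70 × 1.5 = 63 ksi.
φR_n = 0.75 × 63 × 4.64 = 219.2 kips.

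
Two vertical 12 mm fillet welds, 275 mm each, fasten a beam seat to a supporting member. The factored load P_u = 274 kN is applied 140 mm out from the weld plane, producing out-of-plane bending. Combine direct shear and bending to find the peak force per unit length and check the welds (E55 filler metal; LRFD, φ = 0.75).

f_max ≈ 1600 N/mm; adequate

E55XX → F_EXX = 550 MPa.
L_w = 2 × 275 = 550 mm; section modulus (unit throat) S = 2 × L²/6 = 25210 mm².
Direct shear f_v = P/L_w = 274×10³/550 = 498.2 N/mm.
Moment M = P × e = 274×10³ × 140 = 38360000 N·mm; bending f_b = M/S = 1522 N/mm.
f_max = √(f_v² + f_b²) = √(498.2² + 1522²) = 1601 N/mm.
φr_n = 0.75 × 0.6 × 550 × (0.707 × 12) = 2100 N/mm → adequate.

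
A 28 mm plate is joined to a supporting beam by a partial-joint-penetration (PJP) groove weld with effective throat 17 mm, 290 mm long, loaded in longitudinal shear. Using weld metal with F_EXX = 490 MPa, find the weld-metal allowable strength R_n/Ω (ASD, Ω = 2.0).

R_n/Ω ≈ 725 kN

Effective throat (given) t_e = 17 mm.
A_we = 17 × 290 = 4930 mm².
F_nw = 0.6 F_EXX = 294 MPa.
R_n/Ω = (294 × 4930) / 2.0 × 10⁻³ = 724.7 kN.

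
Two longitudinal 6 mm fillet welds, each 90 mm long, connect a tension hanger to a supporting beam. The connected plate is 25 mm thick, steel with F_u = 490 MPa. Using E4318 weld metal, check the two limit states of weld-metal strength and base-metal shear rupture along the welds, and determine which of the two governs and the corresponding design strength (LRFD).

E43XX → F_EXX = 430 MPa.
t_e = 0.707 × 6 = 4.242 mm; L = 180 mm.
Weld metal: φR_n = 0.75 × 0.6 × 430 × 4.242 × 180 × 10⁻³ = 147.7 kN.
Base metal (shear rupture): φR_n = 0.75 × 0.6 × 490 × 25 × 180 × 10⁻³ = 992.2 kN.
Governing: weld metal.

φR_n ≈ 148 kN (weld metal governs)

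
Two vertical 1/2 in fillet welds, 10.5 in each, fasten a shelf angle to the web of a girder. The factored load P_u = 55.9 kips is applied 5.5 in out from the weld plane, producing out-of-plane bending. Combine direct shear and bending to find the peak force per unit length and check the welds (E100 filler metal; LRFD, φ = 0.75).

E100XX → F_EXX = 100 ksi.
L_w = 2 × 10.5 = 21 in; section modulus (unit throat) S = 2 × L²/6 = 36.75 in².
Direct shear f_v = P/L_w = 55.9/21 = 2.662 kip/in.
Moment M = P × e = 55.9 × 5.5 = 307.45 kip·in; bending f_b = M/S = 8.366 kip/in.
f_max = √(f_v² + f_b²) = √(2.662² + 8.366²) = 8.779 kip/in.
φr_n = 0.75 × 0.6 × 100 × (0.707 × 0.5) = 15.91 kip/in → adequate.

f_max ≈ 8.78 kip/in; adequate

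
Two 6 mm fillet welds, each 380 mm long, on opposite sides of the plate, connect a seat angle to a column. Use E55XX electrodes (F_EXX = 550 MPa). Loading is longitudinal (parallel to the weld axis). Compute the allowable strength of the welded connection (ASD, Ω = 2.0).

Effective throat t_e = 0.707 × 6 = 4.242 mm.
Total length L = 760 mm; A_we = 4.242 × 760 = 3224 mm².
F_nw = 0.6 F_EXX = 0.6 × 550 = 330 MPa.
R_n = 330 × 3224 × 10⁻³ = 1064 kN; R_n/Ω = 1064/2.0 = 531.9 kN.

R_n/Ω ≈ 532 kN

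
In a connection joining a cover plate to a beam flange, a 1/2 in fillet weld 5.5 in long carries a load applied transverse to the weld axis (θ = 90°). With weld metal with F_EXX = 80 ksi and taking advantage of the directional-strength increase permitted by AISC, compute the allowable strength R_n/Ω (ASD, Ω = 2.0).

R_n/Ω ≈ 70 kips

t_e = 0.707 × 0.5 = 0.3535 in; A_we = 0.3535 × 5.5 = 1.944 in².
Directional factor: 1.0 + 0.5 sin^1.5(90°) = 1.5.
F_nw = 0.6 × 80 × 1.5 = 72 ksi.
R_n/Ω = (72 × 1.944) / 2.0 = 69.99 kips.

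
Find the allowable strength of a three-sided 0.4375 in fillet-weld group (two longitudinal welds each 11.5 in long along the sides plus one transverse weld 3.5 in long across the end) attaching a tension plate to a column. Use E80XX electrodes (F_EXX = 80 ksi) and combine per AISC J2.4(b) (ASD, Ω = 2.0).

R_n/Ω ≈ 197 kips

t_e = 0.707 × 0.4375 = 0.3093 in.
R_nwl = 0.6 × 80 × 0.3093 × 23 = 341.5 kips (longitudinal, 2 welds).
R_nwt = 0.6 × 80 × 0.3093 × 3.5 = 51.96 kips (transverse, base value).
(i) R_nwl + R_nwt = 393.4 kips; (ii) 0.85 R_nwl + 1.5 R_nwt = 368.2 kips.
R_n = max = 393.4 kips [governs: (i)]; R_n/Ω = 196.7 kips.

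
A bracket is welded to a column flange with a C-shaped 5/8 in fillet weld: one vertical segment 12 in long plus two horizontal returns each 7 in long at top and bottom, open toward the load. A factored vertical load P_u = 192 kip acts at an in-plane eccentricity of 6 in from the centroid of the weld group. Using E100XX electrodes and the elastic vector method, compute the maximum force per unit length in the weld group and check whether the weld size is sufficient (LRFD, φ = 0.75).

f_max ≈ 17.3 kip/in; adequate

E100XX → F_EXX = 100 ksi.
Total weld length L_w = 26 in. Treat welds as unit-width lines.
Centroid: x̄ = 2×7×3.5 / 26 = 1.885 in from the vertical weld.
Polar moment about centroid: J = I_x + I_y = [12³/12 + 2×7×6²] + [12×1.885² + 2(7³/12 + 7×1.615²)] = 784.3 in³.
Direct shear f_v = P/L_w = 192 / 26 = 7.385 kip/in (vertical).
Torsion M = P·e = 192 × 6 = 1152 kip·in.
Critical point at (x, y) = (5.115, 6) from centroid. f_tx = M·y/J = 8.813 kip/in; f_ty = M·x/J = 7.513 kip/in.
Resultant f_max = √[f_tx² + (f_v + f_ty)²] = √[8.813² + (7.385 + 7.513)²] = 17.31 kip/in.
Capacity per unit length: φr_n = 0.75 × 0.6 × 100 × (0.707 × 0.625) = 19.88 kip/in.
17.31 ≤ 19.88 → adequate.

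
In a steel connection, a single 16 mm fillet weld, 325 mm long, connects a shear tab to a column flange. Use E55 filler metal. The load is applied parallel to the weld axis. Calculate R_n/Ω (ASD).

R_n/Ω ≈ 607 kN

E55XX → F_EXX = 550 MPa.
Effective throat t_e = 0.707 × 16 = 11.31 mm.
Total length L = 325 mm; A_we = 11.31 × 325 = 3676 mm².
F_nw = 0.6 F_EXX = 0.6 × 550 = 330 MPa.
R_n = 330 × 3676 × 10⁻³ = 1213 kN; R_n/Ω = 1213/2.0 = 606.6 kN.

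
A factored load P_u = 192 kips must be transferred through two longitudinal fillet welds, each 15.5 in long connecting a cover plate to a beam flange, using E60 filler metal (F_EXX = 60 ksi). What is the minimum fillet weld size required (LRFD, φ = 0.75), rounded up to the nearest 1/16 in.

w = 3/8 in

Total weld length L = 31 in.
Required throat t_e = P_u / (φ × 0.6 F_EXX × L) = 192 / (0.75 × 0.6 × 60 × 31) = 0.2294 in.
Required leg w = t_e / 0.707 = 0.3245 in → use 3/8 in.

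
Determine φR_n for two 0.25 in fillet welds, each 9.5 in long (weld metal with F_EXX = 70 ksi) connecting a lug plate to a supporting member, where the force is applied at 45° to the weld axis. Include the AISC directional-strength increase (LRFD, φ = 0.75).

φR_n ≈ 137 kips

t_e = 0.707 × 0.25 = 0.1767 in; A_we = 0.1767 × 19 = 3.358 in².
Directional factor: 1.0 + 0.5 sin^1.5(45°) = 1.297.
F_nw = 0.6 × 70 × 1.297 = 54.49 ksi.
φR_n = 0.75 × 54.49 × 3.358 = 137.2 kips.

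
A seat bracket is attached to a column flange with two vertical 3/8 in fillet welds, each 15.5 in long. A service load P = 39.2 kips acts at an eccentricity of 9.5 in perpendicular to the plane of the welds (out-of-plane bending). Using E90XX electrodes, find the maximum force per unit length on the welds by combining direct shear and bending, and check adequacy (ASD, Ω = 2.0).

E90XX → F_EXX = 90 ksi.
L_w = 2 × 15.5 = 31 in; section modulus (unit throat) S = 2 × L²/6 = 80.08 in².
Direct shear f_v = P/L_w = 39.2/31 = 1.265 kip/in.
Moment M = P × e = 39.2 × 9.5 = 372.4 kip·in; bending f_b = M/S = 4.65 kip/in.
f_max = √(f_v² + f_b²) = √(1.265² + 4.65²) = 4.819 kip/in.
r_n/Ω = (1/2.0) × 0.6 × 90 × (0.707 × 0.375) = 7.158 kip/in → adequate.

f_max ≈ 4.82 kip/in; adequate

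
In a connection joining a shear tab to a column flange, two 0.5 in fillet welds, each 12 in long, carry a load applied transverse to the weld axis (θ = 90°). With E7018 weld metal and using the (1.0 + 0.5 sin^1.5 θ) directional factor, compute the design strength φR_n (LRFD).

φR_n ≈ 401 kips

E70XX → F_EXX = 70 ksi.
t_e = 0.707 × 0.5 = 0.3535 in; A_we = 0.3535 × 24 = 8.484 in².
Directional factor: 1.0 + 0.5 sin^1.5(90°) = 1.5.
F_nw = 0.6 × 70 × 1.5 = 63 ksi.
φR_n = 0.75 × 63 × 8.484 = 400.9 kips.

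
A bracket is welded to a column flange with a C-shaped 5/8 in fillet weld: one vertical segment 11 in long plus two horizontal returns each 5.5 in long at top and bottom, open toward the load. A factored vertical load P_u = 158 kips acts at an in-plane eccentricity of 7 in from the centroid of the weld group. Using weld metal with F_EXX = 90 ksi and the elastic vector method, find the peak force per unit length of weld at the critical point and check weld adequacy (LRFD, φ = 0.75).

f_max ≈ 20 kip/in; NOT adequate

Total weld length L_w = 22 in. Treat welds as unit-width lines.
Centroid: x̄ = 2×5.5×2.75 / 22 = 1.375 in from the vertical weld.
Polar moment about centroid: J = I_x + I_y = [11³/12 + 2×5.5×5.5²] + [11×1.375² + 2(5.5³/12 + 5.5×1.375²)] = 513 in³.
Direct shear f_v = P/L_w = 158 / 22 = 7.182 kip/in (vertical).
Torsion M = P·e = 158 × 7 = 1106 kip·in.
Critical point at (x, y) = (4.125, 5.5) from centroid. f_tx = M·y/J = 11.86 kip/in; f_ty = M·x/J = 8.893 kip/in.
Resultant f_max = √[f_tx² + (f_v + f_ty)²] = √[11.86² + (7.182 + 8.893)²] = 19.98 kip/in.
Capacity per unit length: φr_n = 0.75 × 0.6 × 90 × (0.707 × 0.625) = 17.9 kip/in.
19.98 > 17.9 → NOT adequate.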